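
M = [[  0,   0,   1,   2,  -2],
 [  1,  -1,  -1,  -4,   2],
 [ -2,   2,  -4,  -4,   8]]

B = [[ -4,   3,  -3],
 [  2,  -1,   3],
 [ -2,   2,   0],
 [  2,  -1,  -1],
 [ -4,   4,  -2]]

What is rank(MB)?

2

First compute MB:
[[ 10,  -8,   2],
 [-20,  14,  -6],
 [-20,  20,   0]]
Now row reduce the product.
R2 ← R2 + (2)·R1: [0, -2, -2]
R3 ← R3 + (2)·R1: [0, 4, 4]
R3 ← R3 + (2)·R2: [0, 0, 0]
2 nonzero rows, so rank(MB) = 2.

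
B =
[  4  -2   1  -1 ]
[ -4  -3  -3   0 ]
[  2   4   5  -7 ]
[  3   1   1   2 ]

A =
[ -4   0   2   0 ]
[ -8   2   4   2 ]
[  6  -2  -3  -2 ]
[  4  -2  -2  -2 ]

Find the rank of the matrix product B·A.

2

First compute BA:
[[  2,  -4,  -1,  -4],
 [ 22,   0, -11,   0],
 [-38,  12,  19,  12],
 [ -6,  -4,   3,  -4]]
Now row reduce the product.
R2 ← R2 − (11)·R1: [0, 44, 0, 44]
R3 ← R3 + (19)·R1: [0, -64, 0, -64]
R4 ← R4 + (3)·R1: [0, -16, 0, -16]
R3 ← R3 + (16/11)·R2: [0, 0, 0, 0]
R4 ← R4 + (4/11)·R2: [0, 0, 0, 0]
2 nonzero rows, so rank(BA) = 2.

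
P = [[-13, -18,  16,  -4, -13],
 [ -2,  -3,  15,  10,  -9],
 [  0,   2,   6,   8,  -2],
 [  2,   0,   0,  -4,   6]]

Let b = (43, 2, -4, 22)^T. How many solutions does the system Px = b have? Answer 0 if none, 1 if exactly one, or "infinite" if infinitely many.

infinite

Row reduce the augmented matrix [P | b].
R2 ← R2 − (2/13)·R1: [0, -3/13, 163/13, 138/13, -7, -60/13]
R4 ← R4 + (2/13)·R1: [0, -36/13, 32/13, -60/13, 4, 372/13]
R3 ← R3 + (26/3)·R2: [0, 0, 344/3, 100, -188/3, -44]
R4 ← R4 − (12)·R2: [0, 0, -148, -132, 88, 84]
R4 ← R4 + (111/86)·R3: [0, 0, 0, -126/43, 306/43, 1170/43]
The echelon form has 4 nonzero rows, and every pivot lies in the first 5 columns, so rank(P) = rank([P|b]) = 4.
The system is consistent.
rank = 4 < 5 unknowns, so there are infinitely many solutions.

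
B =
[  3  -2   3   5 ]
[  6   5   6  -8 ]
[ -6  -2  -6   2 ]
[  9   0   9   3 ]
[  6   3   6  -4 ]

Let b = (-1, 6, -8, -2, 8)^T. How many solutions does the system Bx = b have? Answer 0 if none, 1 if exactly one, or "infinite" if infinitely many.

0

Row reduce the augmented matrix [B | b].
R2 ← R2 − (2)·R1: [0, 9, 0, -18, 8]
R3 ← R3 + (2)·R1: [0, -6, 0, 12, -10]
R4 ← R4 − (3)·R1: [0, 6, 0, -12, 1]
R5 ← R5 − (2)·R1: [0, 7, 0, -14, 10]
R3 ← R3 + (2/3)·R2: [0, 0, 0, 0, -14/3]
R4 ← R4 − (2/3)·R2: [0, 0, 0, 0, -13/3]
R5 ← R5 − (7/9)·R2: [0, 0, 0, 0, 34/9]
R4 ← R4 − (13/14)·R3: [0, 0, 0, 0, 0]
R5 ← R5 + (17/21)·R3: [0, 0, 0, 0, 0]
The echelon form has 3 nonzero rows; the last pivot sits in the augmented column, so rank(B) = 2 but rank([B|b]) = 3.
Since the ranks differ, the system is inconsistent.
It has no solutions.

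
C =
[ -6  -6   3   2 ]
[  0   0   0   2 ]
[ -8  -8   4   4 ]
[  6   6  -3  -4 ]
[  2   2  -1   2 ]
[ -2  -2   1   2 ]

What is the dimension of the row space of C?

2

Row reduce to echelon form.
R3 ← R3 − (4/3)·R1: [0, 0, 0, 4/3]
R4 ← R4 + R1: [0, 0, 0, -2]
R5 ← R5 + (1/3)·R1: [0, 0, 0, 8/3]
R6 ← R6 − (1/3)·R1: [0, 0, 0, 4/3]
R3 ← R3 − (2/3)·R2: [0, 0, 0, 0]
R4 ← R4 + R2: [0, 0, 0, 0]
R5 ← R5 − (4/3)·R2: [0, 0, 0, 0]
R6 ← R6 − (2/3)·R2: [0, 0, 0, 0]
Echelon form has 2 nonzero rows, so rank(C) = 2.
The row space has dimension equal to the rank: 2.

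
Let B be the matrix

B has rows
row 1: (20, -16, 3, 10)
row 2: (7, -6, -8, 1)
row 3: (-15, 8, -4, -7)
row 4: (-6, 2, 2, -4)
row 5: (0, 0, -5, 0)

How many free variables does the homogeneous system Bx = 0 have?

0

Row reduce to echelon form.
R2 ← R2 − (7/20)·R1: [0, -2/5, -181/20, -5/2]
R3 ← R3 + (3/4)·R1: [0, -4, -7/4, 1/2]
R4 ← R4 + (3/10)·R1: [0, -14/5, 29/10, -1]
R3 ← R3 − (10)·R2: [0, 0, 355/4, 51/2]
R4 ← R4 − (7)·R2: [0, 0, 265/4, 33/2]
R4 ← R4 − (53/71)·R3: [0, 0, 0, -180/71]
R5 ← R5 + (4/71)·R3: [0, 0, 0, 102/71]
R5 ← R5 + (17/30)·R4: [0, 0, 0, 0]
4 nonzero rows, so rank(B) = 4.
B has 4 columns; by rank–nullity, nullity = 4 − 4 = 0.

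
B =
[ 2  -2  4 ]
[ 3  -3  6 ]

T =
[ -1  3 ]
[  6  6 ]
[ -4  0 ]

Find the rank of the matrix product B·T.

1

First compute BT:
[[-30,  -6],
 [-45,  -9]]
Now row reduce the product.
R2 ← R2 − (3/2)·R1: [0, 0]
1 nonzero row, so rank(BT) = 1.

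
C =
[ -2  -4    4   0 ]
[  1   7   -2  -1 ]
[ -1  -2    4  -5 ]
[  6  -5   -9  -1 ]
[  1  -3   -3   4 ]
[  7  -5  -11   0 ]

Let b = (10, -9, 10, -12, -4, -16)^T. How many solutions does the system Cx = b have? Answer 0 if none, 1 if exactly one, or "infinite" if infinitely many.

1

Row reduce the augmented matrix [C | b].
R2 ← R2 + (1/2)·R1: [0, 5, 0, -1, -4]
R3 ← R3 − (1/2)·R1: [0, 0, 2, -5, 5]
R4 ← R4 + (3)·R1: [0, -17, 3, -1, 18]
R5 ← R5 + (1/2)·R1: [0, -5, -1, 4, 1]
R6 ← R6 + (7/2)·R1: [0, -19, 3, 0, 19]
R4 ← R4 + (17/5)·R2: [0, 0, 3, -22/5, 22/5]
R5 ← R5 + R2: [0, 0, -1, 3, -3]
R6 ← R6 + (19/5)·R2: [0, 0, 3, -19/5, 19/5]
R4 ← R4 − (3/2)·R3: [0, 0, 0, 31/10, -31/10]
R5 ← R5 + (1/2)·R3: [0, 0, 0, 1/2, -1/2]
R6 ← R6 − (3/2)·R3: [0, 0, 0, 37/10, -37/10]
R5 ← R5 − (5/31)·R4: [0, 0, 0, 0, 0]
R6 ← R6 − (37/31)·R4: [0, 0, 0, 0, 0]
The echelon form has 4 nonzero rows, and every pivot lies in the first 4 columns, so rank(C) = rank([C|b]) = 4.
The system is consistent.
rank = 4 = number of unknowns, so the solution is unique.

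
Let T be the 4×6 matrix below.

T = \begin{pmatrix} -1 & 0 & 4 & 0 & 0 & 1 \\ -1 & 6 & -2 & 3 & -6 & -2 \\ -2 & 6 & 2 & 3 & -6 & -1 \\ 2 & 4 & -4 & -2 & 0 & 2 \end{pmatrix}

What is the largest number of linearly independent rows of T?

3

Row reduce to echelon form.
R2 ← R2 − R1: [0, 6, -6, 3, -6, -3]
R3 ← R3 − (2)·R1: [0, 6, -6, 3, -6, -3]
R4 ← R4 + (2)·R1: [0, 4, 4, -2, 0, 4]
R3 ← R3 − R2: [0, 0, 0, 0, 0, 0]
R4 ← R4 − (2/3)·R2: [0, 0, 8, -4, 4, 6]
Swap R3 ↔ R4
Echelon form has 3 nonzero rows, so rank(T) = 3.
The rank gives the maximum number of linearly independent rows: 3.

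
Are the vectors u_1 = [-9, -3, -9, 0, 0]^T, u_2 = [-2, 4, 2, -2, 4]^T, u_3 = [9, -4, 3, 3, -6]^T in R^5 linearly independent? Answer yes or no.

no

Form the matrix with these vectors as rows and row reduce.
R2 ← R2 − (2/9)·R1: [0, 14/3, 4, -2, 4]
R3 ← R3 + R1: [0, -7, -6, 3, -6]
R3 ← R3 + (3/2)·R2: [0, 0, 0, 0, 0]
2 nonzero rows, so the 3 vectors span a space of dimension 2.
Since 2 < 3, the vectors are linearly dependent.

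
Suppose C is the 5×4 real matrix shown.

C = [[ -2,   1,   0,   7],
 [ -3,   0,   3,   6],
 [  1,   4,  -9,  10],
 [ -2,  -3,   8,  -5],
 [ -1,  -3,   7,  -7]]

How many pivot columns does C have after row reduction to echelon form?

2

Row reduce to echelon form.
R2 ← R2 − (3/2)·R1: [0, -3/2, 3, -9/2]
R3 ← R3 + (1/2)·R1: [0, 9/2, -9, 27/2]
R4 ← R4 − R1: [0, -4, 8, -12]
R5 ← R5 − (1/2)·R1: [0, -7/2, 7, -21/2]
R3 ← R3 + (3)·R2: [0, 0, 0, 0]
R4 ← R4 − (8/3)·R2: [0, 0, 0, 0]
R5 ← R5 − (7/3)·R2: [0, 0, 0, 0]
Echelon form has 2 nonzero rows, so rank(C) = 2.
Each nonzero row contributes one pivot column: 2 pivot columns.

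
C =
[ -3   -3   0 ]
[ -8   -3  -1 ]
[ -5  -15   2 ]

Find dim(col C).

2

Row reduce to echelon form.
R2 ← R2 − (8/3)·R1: [0, 5, -1]
R3 ← R3 − (5/3)·R1: [0, -10, 2]
R3 ← R3 + (2)·R2: [0, 0, 0]
Echelon form has 2 nonzero rows, so rank(C) = 2.
The column space has dimension equal to the rank: 2.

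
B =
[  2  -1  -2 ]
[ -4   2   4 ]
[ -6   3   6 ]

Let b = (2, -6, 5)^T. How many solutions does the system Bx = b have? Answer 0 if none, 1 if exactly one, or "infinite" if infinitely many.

Row reduce the augmented matrix [B | b].
R2 ← R2 + (2)·R1: [0, 0, 0, -2]
R3 ← R3 + (3)·R1: [0, 0, 0, 11]
R3 ← R3 + (11/2)·R2: [0, 0, 0, 0]
The echelon form has 2 nonzero rows; the last pivot sits in the augmented column, so rank(B) = 1 but rank([B|b]) = 2.
Since the ranks differ, the system is inconsistent.
It has no solutions.

0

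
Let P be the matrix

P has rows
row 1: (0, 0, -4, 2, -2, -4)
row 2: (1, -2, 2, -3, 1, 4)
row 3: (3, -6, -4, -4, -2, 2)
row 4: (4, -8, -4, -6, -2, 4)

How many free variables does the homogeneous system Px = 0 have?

4

Row reduce to echelon form.
Swap R1 ↔ R2
R3 ← R3 − (3)·R1: [0, 0, -10, 5, -5, -10]
R4 ← R4 − (4)·R1: [0, 0, -12, 6, -6, -12]
R3 ← R3 − (5/2)·R2: [0, 0, 0, 0, 0, 0]
R4 ← R4 − (3)·R2: [0, 0, 0, 0, 0, 0]
2 nonzero rows, so rank(P) = 2.
P has 6 columns; by rank–nullity, nullity = 6 − 2 = 4.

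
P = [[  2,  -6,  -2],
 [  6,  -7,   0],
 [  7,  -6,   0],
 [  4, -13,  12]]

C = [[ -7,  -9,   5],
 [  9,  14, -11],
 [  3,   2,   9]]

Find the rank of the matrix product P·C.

3

First compute PC:
[[-74, -106,  58],
 [-105, -152, 107],
 [-103, -147, 101],
 [-109, -194, 271]]
Now row reduce the product.
R2 ← R2 − (105/74)·R1: [0, -59/37, 914/37]
R3 ← R3 − (103/74)·R1: [0, 20/37, 750/37]
R4 ← R4 − (109/74)·R1: [0, -1401/37, 6866/37]
R3 ← R3 + (20/59)·R2: [0, 0, 1690/59]
R4 ← R4 − (1401/59)·R2: [0, 0, -23660/59]
R4 ← R4 + (14)·R3: [0, 0, 0]
3 nonzero rows, so rank(PC) = 3.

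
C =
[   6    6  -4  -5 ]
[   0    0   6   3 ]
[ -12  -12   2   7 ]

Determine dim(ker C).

2

Row reduce to echelon form.
R3 ← R3 + (2)·R1: [0, 0, -6, -3]
R3 ← R3 + R2: [0, 0, 0, 0]
2 nonzero rows, so rank(C) = 2.
C has 4 columns; by rank–nullity, nullity = 4 − 2 = 2.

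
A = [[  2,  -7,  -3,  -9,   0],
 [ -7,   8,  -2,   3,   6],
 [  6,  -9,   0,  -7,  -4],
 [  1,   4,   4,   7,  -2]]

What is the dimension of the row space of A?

3

Row reduce to echelon form.
R2 ← R2 + (7/2)·R1: [0, -33/2, -25/2, -57/2, 6]
R3 ← R3 − (3)·R1: [0, 12, 9, 20, -4]
R4 ← R4 − (1/2)·R1: [0, 15/2, 11/2, 23/2, -2]
R3 ← R3 + (8/11)·R2: [0, 0, -1/11, -8/11, 4/11]
R4 ← R4 + (5/11)·R2: [0, 0, -2/11, -16/11, 8/11]
R4 ← R4 − (2)·R3: [0, 0, 0, 0, 0]
Echelon form has 3 nonzero rows, so rank(A) = 3.
The row space has dimension equal to the rank: 3.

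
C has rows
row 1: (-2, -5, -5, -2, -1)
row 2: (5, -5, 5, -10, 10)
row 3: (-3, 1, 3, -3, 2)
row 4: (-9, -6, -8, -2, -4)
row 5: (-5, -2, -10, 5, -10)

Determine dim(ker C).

Row reduce to echelon form.
R2 ← R2 + (5/2)·R1: [0, -35/2, -15/2, -15, 15/2]
R3 ← R3 − (3/2)·R1: [0, 17/2, 21/2, 0, 7/2]
R4 ← R4 − (9/2)·R1: [0, 33/2, 29/2, 7, 1/2]
R5 ← R5 − (5/2)·R1: [0, 21/2, 5/2, 10, -15/2]
R3 ← R3 + (17/35)·R2: [0, 0, 48/7, -51/7, 50/7]
R4 ← R4 + (33/35)·R2: [0, 0, 52/7, -50/7, 53/7]
R5 ← R5 + (3/5)·R2: [0, 0, -2, 1, -3]
R4 ← R4 − (13/12)·R3: [0, 0, 0, 3/4, -1/6]
R5 ← R5 + (7/24)·R3: [0, 0, 0, -9/8, -11/12]
R5 ← R5 + (3/2)·R4: [0, 0, 0, 0, -7/6]
5 nonzero rows, so rank(C) = 5.
C has 5 columns; by rank–nullity, nullity = 5 − 5 = 0.

0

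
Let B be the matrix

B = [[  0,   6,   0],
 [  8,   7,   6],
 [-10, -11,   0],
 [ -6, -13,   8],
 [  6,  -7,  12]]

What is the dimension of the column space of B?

Row reduce to echelon form.
Swap R1 ↔ R2
R3 ← R3 + (5/4)·R1: [0, -9/4, 15/2]
R4 ← R4 + (3/4)·R1: [0, -31/4, 25/2]
R5 ← R5 − (3/4)·R1: [0, -49/4, 15/2]
R3 ← R3 + (3/8)·R2: [0, 0, 15/2]
R4 ← R4 + (31/24)·R2: [0, 0, 25/2]
R5 ← R5 + (49/24)·R2: [0, 0, 15/2]
R4 ← R4 − (5/3)·R3: [0, 0, 0]
R5 ← R5 − R3: [0, 0, 0]
Echelon form has 3 nonzero rows, so rank(B) = 3.
The column space has dimension equal to the rank: 3.

3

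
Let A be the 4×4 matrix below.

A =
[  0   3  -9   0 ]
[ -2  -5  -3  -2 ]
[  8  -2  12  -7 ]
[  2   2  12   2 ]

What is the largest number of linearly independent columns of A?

3

Row reduce to echelon form.
Swap R1 ↔ R2
R3 ← R3 + (4)·R1: [0, -22, 0, -15]
R4 ← R4 + R1: [0, -3, 9, 0]
R3 ← R3 + (22/3)·R2: [0, 0, -66, -15]
R4 ← R4 + R2: [0, 0, 0, 0]
Echelon form has 3 nonzero rows, so rank(A) = 3.
The rank gives the maximum number of linearly independent columns: 3.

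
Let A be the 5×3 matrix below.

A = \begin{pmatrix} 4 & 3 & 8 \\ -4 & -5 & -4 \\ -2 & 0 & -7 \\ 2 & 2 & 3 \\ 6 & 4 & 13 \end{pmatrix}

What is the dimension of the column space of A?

Row reduce to echelon form.
R2 ← R2 + R1: [0, -2, 4]
R3 ← R3 + (1/2)·R1: [0, 3/2, -3]
R4 ← R4 − (1/2)·R1: [0, 1/2, -1]
R5 ← R5 − (3/2)·R1: [0, -1/2, 1]
R3 ← R3 + (3/4)·R2: [0, 0, 0]
R4 ← R4 + (1/4)·R2: [0, 0, 0]
R5 ← R5 − (1/4)·R2: [0, 0, 0]
Echelon form has 2 nonzero rows, so rank(A) = 2.
The column space has dimension equal to the rank: 2.

2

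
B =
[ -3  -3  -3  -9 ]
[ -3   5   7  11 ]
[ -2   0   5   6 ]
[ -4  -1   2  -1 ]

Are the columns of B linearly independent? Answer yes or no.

no

Row reduce B to echelon form.
R2 ← R2 − R1: [0, 8, 10, 20]
R3 ← R3 − (2/3)·R1: [0, 2, 7, 12]
R4 ← R4 − (4/3)·R1: [0, 3, 6, 11]
R3 ← R3 − (1/4)·R2: [0, 0, 9/2, 7]
R4 ← R4 − (3/8)·R2: [0, 0, 9/4, 7/2]
R4 ← R4 − (1/2)·R3: [0, 0, 0, 0]
3 pivots among 4 columns.
Only 3 < 4 pivot columns, so the columns are linearly dependent.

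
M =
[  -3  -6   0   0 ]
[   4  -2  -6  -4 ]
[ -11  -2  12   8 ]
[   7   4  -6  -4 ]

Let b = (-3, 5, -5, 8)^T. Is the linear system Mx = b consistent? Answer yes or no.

no

Row reduce the augmented matrix [M | b].
R2 ← R2 + (4/3)·R1: [0, -10, -6, -4, 1]
R3 ← R3 − (11/3)·R1: [0, 20, 12, 8, 6]
R4 ← R4 + (7/3)·R1: [0, -10, -6, -4, 1]
R3 ← R3 + (2)·R2: [0, 0, 0, 0, 8]
R4 ← R4 − R2: [0, 0, 0, 0, 0]
The echelon form has 3 nonzero rows; the last pivot sits in the augmented column, so rank(M) = 2 but rank([M|b]) = 3.
Since the ranks differ, the system is inconsistent.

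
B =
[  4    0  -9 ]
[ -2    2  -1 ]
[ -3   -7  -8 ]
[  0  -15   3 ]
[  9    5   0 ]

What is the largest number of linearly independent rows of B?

3

Row reduce to echelon form.
R2 ← R2 + (1/2)·R1: [0, 2, -11/2]
R3 ← R3 + (3/4)·R1: [0, -7, -59/4]
R5 ← R5 − (9/4)·R1: [0, 5, 81/4]
R3 ← R3 + (7/2)·R2: [0, 0, -34]
R4 ← R4 + (15/2)·R2: [0, 0, -153/4]
R5 ← R5 − (5/2)·R2: [0, 0, 34]
R4 ← R4 − (9/8)·R3: [0, 0, 0]
R5 ← R5 + R3: [0, 0, 0]
Echelon form has 3 nonzero rows, so rank(B) = 3.
The rank gives the maximum number of linearly independent rows: 3.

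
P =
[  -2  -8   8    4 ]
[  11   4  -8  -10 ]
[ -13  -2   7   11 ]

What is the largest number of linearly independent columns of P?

Row reduce to echelon form.
R2 ← R2 + (11/2)·R1: [0, -40, 36, 12]
R3 ← R3 − (13/2)·R1: [0, 50, -45, -15]
R3 ← R3 + (5/4)·R2: [0, 0, 0, 0]
Echelon form has 2 nonzero rows, so rank(P) = 2.
The rank gives the maximum number of linearly independent columns: 2.

2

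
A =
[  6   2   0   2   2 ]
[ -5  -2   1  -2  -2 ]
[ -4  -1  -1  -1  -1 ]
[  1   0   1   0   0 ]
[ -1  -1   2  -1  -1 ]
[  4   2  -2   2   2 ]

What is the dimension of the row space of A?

2

Row reduce to echelon form.
R2 ← R2 + (5/6)·R1: [0, -1/3, 1, -1/3, -1/3]
R3 ← R3 + (2/3)·R1: [0, 1/3, -1, 1/3, 1/3]
R4 ← R4 − (1/6)·R1: [0, -1/3, 1, -1/3, -1/3]
R5 ← R5 + (1/6)·R1: [0, -2/3, 2, -2/3, -2/3]
R6 ← R6 − (2/3)·R1: [0, 2/3, -2, 2/3, 2/3]
R3 ← R3 + R2: [0, 0, 0, 0, 0]
R4 ← R4 − R2: [0, 0, 0, 0, 0]
R5 ← R5 − (2)·R2: [0, 0, 0, 0, 0]
R6 ← R6 + (2)·R2: [0, 0, 0, 0, 0]
Echelon form has 2 nonzero rows, so rank(A) = 2.
The row space has dimension equal to the rank: 2.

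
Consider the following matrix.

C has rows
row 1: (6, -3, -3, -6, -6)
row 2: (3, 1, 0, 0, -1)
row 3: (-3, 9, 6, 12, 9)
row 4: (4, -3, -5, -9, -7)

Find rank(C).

Row reduce to echelon form.
R2 ← R2 − (1/2)·R1: [0, 5/2, 3/2, 3, 2]
R3 ← R3 + (1/2)·R1: [0, 15/2, 9/2, 9, 6]
R4 ← R4 − (2/3)·R1: [0, -1, -3, -5, -3]
R3 ← R3 − (3)·R2: [0, 0, 0, 0, 0]
R4 ← R4 + (2/5)·R2: [0, 0, -12/5, -19/5, -11/5]
Swap R3 ↔ R4
Echelon form has 3 nonzero rows, so rank(C) = 3.

3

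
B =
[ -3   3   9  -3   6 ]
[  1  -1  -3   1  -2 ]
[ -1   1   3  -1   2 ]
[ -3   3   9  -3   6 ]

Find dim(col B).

1

Row reduce to echelon form.
R2 ← R2 + (1/3)·R1: [0, 0, 0, 0, 0]
R3 ← R3 − (1/3)·R1: [0, 0, 0, 0, 0]
R4 ← R4 − R1: [0, 0, 0, 0, 0]
Echelon form has 1 nonzero row, so rank(B) = 1.
The column space has dimension equal to the rank: 1.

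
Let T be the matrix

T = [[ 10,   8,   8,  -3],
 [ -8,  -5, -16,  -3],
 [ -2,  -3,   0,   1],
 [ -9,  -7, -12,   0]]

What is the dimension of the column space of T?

4

Row reduce to echelon form.
R2 ← R2 + (4/5)·R1: [0, 7/5, -48/5, -27/5]
R3 ← R3 + (1/5)·R1: [0, -7/5, 8/5, 2/5]
R4 ← R4 + (9/10)·R1: [0, 1/5, -24/5, -27/10]
R3 ← R3 + R2: [0, 0, -8, -5]
R4 ← R4 − (1/7)·R2: [0, 0, -24/7, -27/14]
R4 ← R4 − (3/7)·R3: [0, 0, 0, 3/14]
Echelon form has 4 nonzero rows, so rank(T) = 4.
The column space has dimension equal to the rank: 4.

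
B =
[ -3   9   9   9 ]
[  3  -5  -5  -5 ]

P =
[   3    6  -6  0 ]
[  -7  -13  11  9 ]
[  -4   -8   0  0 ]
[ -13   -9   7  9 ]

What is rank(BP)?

First compute BP:
[[-225, -288, 180, 162],
 [129, 168, -108, -90]]
Now row reduce the product.
R2 ← R2 + (43/75)·R1: [0, 72/25, -24/5, 72/25]
2 nonzero rows, so rank(BP) = 2.

2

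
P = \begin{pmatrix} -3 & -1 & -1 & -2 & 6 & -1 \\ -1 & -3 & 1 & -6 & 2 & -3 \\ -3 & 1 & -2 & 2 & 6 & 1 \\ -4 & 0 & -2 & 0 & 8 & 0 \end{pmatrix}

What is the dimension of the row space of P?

Row reduce to echelon form.
R2 ← R2 − (1/3)·R1: [0, -8/3, 4/3, -16/3, 0, -8/3]
R3 ← R3 − R1: [0, 2, -1, 4, 0, 2]
R4 ← R4 − (4/3)·R1: [0, 4/3, -2/3, 8/3, 0, 4/3]
R3 ← R3 + (3/4)·R2: [0, 0, 0, 0, 0, 0]
R4 ← R4 + (1/2)·R2: [0, 0, 0, 0, 0, 0]
Echelon form has 2 nonzero rows, so rank(P) = 2.
The row space has dimension equal to the rank: 2.

2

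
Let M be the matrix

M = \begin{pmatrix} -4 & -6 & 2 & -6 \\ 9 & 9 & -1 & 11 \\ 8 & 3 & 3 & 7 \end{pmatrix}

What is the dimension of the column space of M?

Row reduce to echelon form.
R2 ← R2 + (9/4)·R1: [0, -9/2, 7/2, -5/2]
R3 ← R3 + (2)·R1: [0, -9, 7, -5]
R3 ← R3 − (2)·R2: [0, 0, 0, 0]
Echelon form has 2 nonzero rows, so rank(M) = 2.
The column space has dimension equal to the rank: 2.

2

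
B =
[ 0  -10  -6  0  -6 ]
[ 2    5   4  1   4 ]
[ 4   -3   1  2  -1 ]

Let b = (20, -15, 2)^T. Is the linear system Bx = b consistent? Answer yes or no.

Row reduce the augmented matrix [B | b].
Swap R1 ↔ R2
R3 ← R3 − (2)·R1: [0, -13, -7, 0, -9, 32]
R3 ← R3 − (13/10)·R2: [0, 0, 4/5, 0, -6/5, 6]
The echelon form has 3 nonzero rows, and every pivot lies in the first 5 columns, so rank(B) = rank([B|b]) = 3.
The system is consistent.

yes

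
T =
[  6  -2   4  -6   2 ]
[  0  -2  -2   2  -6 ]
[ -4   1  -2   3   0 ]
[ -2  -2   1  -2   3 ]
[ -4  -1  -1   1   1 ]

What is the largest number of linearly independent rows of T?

Row reduce to echelon form.
R3 ← R3 + (2/3)·R1: [0, -1/3, 2/3, -1, 4/3]
R4 ← R4 + (1/3)·R1: [0, -8/3, 7/3, -4, 11/3]
R5 ← R5 + (2/3)·R1: [0, -7/3, 5/3, -3, 7/3]
R3 ← R3 − (1/6)·R2: [0, 0, 1, -4/3, 7/3]
R4 ← R4 − (4/3)·R2: [0, 0, 5, -20/3, 35/3]
R5 ← R5 − (7/6)·R2: [0, 0, 4, -16/3, 28/3]
R4 ← R4 − (5)·R3: [0, 0, 0, 0, 0]
R5 ← R5 − (4)·R3: [0, 0, 0, 0, 0]
Echelon form has 3 nonzero rows, so rank(T) = 3.
The rank gives the maximum number of linearly independent rows: 3.

3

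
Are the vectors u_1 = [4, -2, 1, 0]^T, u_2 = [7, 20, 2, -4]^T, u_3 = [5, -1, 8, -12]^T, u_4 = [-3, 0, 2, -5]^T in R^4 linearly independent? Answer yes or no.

Form the matrix with these vectors as rows and row reduce.
R2 ← R2 − (7/4)·R1: [0, 47/2, 1/4, -4]
R3 ← R3 − (5/4)·R1: [0, 3/2, 27/4, -12]
R4 ← R4 + (3/4)·R1: [0, -3/2, 11/4, -5]
R3 ← R3 − (3/47)·R2: [0, 0, 633/94, -552/47]
R4 ← R4 + (3/47)·R2: [0, 0, 130/47, -247/47]
R4 ← R4 − (260/633)·R3: [0, 0, 0, -91/211]
4 nonzero rows, so the 4 vectors span a space of dimension 4.
Since 4 = 4, the vectors are linearly independent.

yes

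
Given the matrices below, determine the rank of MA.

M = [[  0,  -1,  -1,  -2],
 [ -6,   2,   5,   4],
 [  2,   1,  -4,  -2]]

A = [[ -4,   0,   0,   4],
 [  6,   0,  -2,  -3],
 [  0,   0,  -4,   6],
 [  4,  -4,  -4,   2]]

First compute MA:
[[-14,   8,  14,  -7],
 [ 52, -16, -40,   8],
 [-10,   8,  22, -23]]
Now row reduce the product.
R2 ← R2 + (26/7)·R1: [0, 96/7, 12, -18]
R3 ← R3 − (5/7)·R1: [0, 16/7, 12, -18]
R3 ← R3 − (1/6)·R2: [0, 0, 10, -15]
3 nonzero rows, so rank(MA) = 3.

3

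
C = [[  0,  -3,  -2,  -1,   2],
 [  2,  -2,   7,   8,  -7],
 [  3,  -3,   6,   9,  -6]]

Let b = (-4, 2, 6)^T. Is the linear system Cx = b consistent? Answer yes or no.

Row reduce the augmented matrix [C | b].
Swap R1 ↔ R2
R3 ← R3 − (3/2)·R1: [0, 0, -9/2, -3, 9/2, 3]
The echelon form has 3 nonzero rows, and every pivot lies in the first 5 columns, so rank(C) = rank([C|b]) = 3.
The system is consistent.

yes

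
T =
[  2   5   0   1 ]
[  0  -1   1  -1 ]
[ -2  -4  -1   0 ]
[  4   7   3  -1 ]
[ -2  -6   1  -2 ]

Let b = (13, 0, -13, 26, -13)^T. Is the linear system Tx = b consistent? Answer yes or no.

Row reduce the augmented matrix [T | b].
R3 ← R3 + R1: [0, 1, -1, 1, 0]
R4 ← R4 − (2)·R1: [0, -3, 3, -3, 0]
R5 ← R5 + R1: [0, -1, 1, -1, 0]
R3 ← R3 + R2: [0, 0, 0, 0, 0]
R4 ← R4 − (3)·R2: [0, 0, 0, 0, 0]
R5 ← R5 − R2: [0, 0, 0, 0, 0]
The echelon form has 2 nonzero rows, and every pivot lies in the first 4 columns, so rank(T) = rank([T|b]) = 2.
The system is consistent.

yes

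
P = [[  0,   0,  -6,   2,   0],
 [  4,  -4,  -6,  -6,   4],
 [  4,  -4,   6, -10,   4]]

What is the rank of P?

2

Row reduce to echelon form.
Swap R1 ↔ R2
R3 ← R3 − R1: [0, 0, 12, -4, 0]
R3 ← R3 + (2)·R2: [0, 0, 0, 0, 0]
Echelon form has 2 nonzero rows, so rank(P) = 2.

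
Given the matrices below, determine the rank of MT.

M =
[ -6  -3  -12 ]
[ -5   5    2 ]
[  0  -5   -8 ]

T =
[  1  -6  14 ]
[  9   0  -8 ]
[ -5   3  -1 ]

2

First compute MT:
[[ 27,   0, -48],
 [ 30,  36, -112],
 [ -5, -24,  48]]
Now row reduce the product.
R2 ← R2 − (10/9)·R1: [0, 36, -176/3]
R3 ← R3 + (5/27)·R1: [0, -24, 352/9]
R3 ← R3 + (2/3)·R2: [0, 0, 0]
2 nonzero rows, so rank(MT) = 2.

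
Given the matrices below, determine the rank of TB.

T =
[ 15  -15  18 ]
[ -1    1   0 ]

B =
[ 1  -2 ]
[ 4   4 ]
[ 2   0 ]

2

First compute TB:
[[ -9, -90],
 [  3,   6]]
Now row reduce the product.
R2 ← R2 + (1/3)·R1: [0, -24]
2 nonzero rows, so rank(TB) = 2.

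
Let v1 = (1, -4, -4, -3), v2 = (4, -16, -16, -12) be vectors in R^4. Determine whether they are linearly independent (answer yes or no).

Form the matrix with these vectors as rows and row reduce.
R2 ← R2 − (4)·R1: [0, 0, 0, 0]
1 nonzero row, so the 2 vectors span a space of dimension 1.
Since 1 < 2, the vectors are linearly dependent.

no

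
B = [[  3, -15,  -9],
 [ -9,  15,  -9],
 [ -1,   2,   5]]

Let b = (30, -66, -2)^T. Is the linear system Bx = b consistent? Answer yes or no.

Row reduce the augmented matrix [B | b].
R2 ← R2 + (3)·R1: [0, -30, -36, 24]
R3 ← R3 + (1/3)·R1: [0, -3, 2, 8]
R3 ← R3 − (1/10)·R2: [0, 0, 28/5, 28/5]
The echelon form has 3 nonzero rows, and every pivot lies in the first 3 columns, so rank(B) = rank([B|b]) = 3.
The system is consistent.

yes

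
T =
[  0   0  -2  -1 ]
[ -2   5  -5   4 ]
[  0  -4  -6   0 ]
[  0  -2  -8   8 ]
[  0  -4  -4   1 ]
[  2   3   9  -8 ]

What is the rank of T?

Row reduce to echelon form.
Swap R1 ↔ R2
R6 ← R6 + R1: [0, 8, 4, -4]
Swap R2 ↔ R3
R4 ← R4 − (1/2)·R2: [0, 0, -5, 8]
R5 ← R5 − R2: [0, 0, 2, 1]
R6 ← R6 + (2)·R2: [0, 0, -8, -4]
R4 ← R4 − (5/2)·R3: [0, 0, 0, 21/2]
R5 ← R5 + R3: [0, 0, 0, 0]
R6 ← R6 − (4)·R3: [0, 0, 0, 0]
Echelon form has 4 nonzero rows, so rank(T) = 4.

4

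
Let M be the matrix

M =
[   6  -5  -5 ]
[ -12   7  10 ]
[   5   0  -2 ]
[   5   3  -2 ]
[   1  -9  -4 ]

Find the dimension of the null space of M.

0

Row reduce to echelon form.
R2 ← R2 + (2)·R1: [0, -3, 0]
R3 ← R3 − (5/6)·R1: [0, 25/6, 13/6]
R4 ← R4 − (5/6)·R1: [0, 43/6, 13/6]
R5 ← R5 − (1/6)·R1: [0, -49/6, -19/6]
R3 ← R3 + (25/18)·R2: [0, 0, 13/6]
R4 ← R4 + (43/18)·R2: [0, 0, 13/6]
R5 ← R5 − (49/18)·R2: [0, 0, -19/6]
R4 ← R4 − R3: [0, 0, 0]
R5 ← R5 + (19/13)·R3: [0, 0, 0]
3 nonzero rows, so rank(M) = 3.
M has 3 columns; by rank–nullity, nullity = 3 − 3 = 0.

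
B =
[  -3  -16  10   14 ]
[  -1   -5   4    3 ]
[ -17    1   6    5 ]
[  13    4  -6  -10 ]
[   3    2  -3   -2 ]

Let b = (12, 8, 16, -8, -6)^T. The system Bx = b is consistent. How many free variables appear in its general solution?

0

Row reduce the augmented matrix [B | b].
R2 ← R2 − (1/3)·R1: [0, 1/3, 2/3, -5/3, 4]
R3 ← R3 − (17/3)·R1: [0, 275/3, -152/3, -223/3, -52]
R4 ← R4 + (13/3)·R1: [0, -196/3, 112/3, 152/3, 44]
R5 ← R5 + R1: [0, -14, 7, 12, 6]
R3 ← R3 − (275)·R2: [0, 0, -234, 384, -1152]
R4 ← R4 + (196)·R2: [0, 0, 168, -276, 828]
R5 ← R5 + (42)·R2: [0, 0, 35, -58, 174]
R4 ← R4 + (28/39)·R3: [0, 0, 0, -4/13, 12/13]
R5 ← R5 + (35/234)·R3: [0, 0, 0, -22/39, 22/13]
R5 ← R5 − (11/6)·R4: [0, 0, 0, 0, 0]
The echelon form has 4 nonzero rows, and every pivot lies in the first 4 columns, so rank(B) = rank([B|b]) = 4.
The system is consistent.
Free variables = (unknowns) − (rank) = 4 − 4 = 0.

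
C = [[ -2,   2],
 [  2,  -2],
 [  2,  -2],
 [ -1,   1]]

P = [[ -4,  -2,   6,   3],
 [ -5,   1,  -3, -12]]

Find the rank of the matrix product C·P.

First compute CP:
[[ -2,   6, -18, -30],
 [  2,  -6,  18,  30],
 [  2,  -6,  18,  30],
 [ -1,   3,  -9, -15]]
Now row reduce the product.
R2 ← R2 + R1: [0, 0, 0, 0]
R3 ← R3 + R1: [0, 0, 0, 0]
R4 ← R4 − (1/2)·R1: [0, 0, 0, 0]
1 nonzero row, so rank(CP) = 1.

1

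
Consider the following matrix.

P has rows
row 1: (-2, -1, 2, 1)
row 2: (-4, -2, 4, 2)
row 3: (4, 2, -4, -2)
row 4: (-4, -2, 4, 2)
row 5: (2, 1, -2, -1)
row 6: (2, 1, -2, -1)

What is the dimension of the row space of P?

Row reduce to echelon form.
R2 ← R2 − (2)·R1: [0, 0, 0, 0]
R3 ← R3 + (2)·R1: [0, 0, 0, 0]
R4 ← R4 − (2)·R1: [0, 0, 0, 0]
R5 ← R5 + R1: [0, 0, 0, 0]
R6 ← R6 + R1: [0, 0, 0, 0]
Echelon form has 1 nonzero row, so rank(P) = 1.
The row space has dimension equal to the rank: 1.

1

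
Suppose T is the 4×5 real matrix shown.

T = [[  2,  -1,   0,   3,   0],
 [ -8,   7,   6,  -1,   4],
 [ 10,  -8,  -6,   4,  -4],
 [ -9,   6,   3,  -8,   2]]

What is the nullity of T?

3

Row reduce to echelon form.
R2 ← R2 + (4)·R1: [0, 3, 6, 11, 4]
R3 ← R3 − (5)·R1: [0, -3, -6, -11, -4]
R4 ← R4 + (9/2)·R1: [0, 3/2, 3, 11/2, 2]
R3 ← R3 + R2: [0, 0, 0, 0, 0]
R4 ← R4 − (1/2)·R2: [0, 0, 0, 0, 0]
2 nonzero rows, so rank(T) = 2.
T has 5 columns; by rank–nullity, nullity = 5 − 2 = 3.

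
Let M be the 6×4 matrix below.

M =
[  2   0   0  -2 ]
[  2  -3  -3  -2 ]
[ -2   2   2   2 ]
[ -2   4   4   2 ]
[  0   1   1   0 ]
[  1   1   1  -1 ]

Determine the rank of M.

Row reduce to echelon form.
R2 ← R2 − R1: [0, -3, -3, 0]
R3 ← R3 + R1: [0, 2, 2, 0]
R4 ← R4 + R1: [0, 4, 4, 0]
R6 ← R6 − (1/2)·R1: [0, 1, 1, 0]
R3 ← R3 + (2/3)·R2: [0, 0, 0, 0]
R4 ← R4 + (4/3)·R2: [0, 0, 0, 0]
R5 ← R5 + (1/3)·R2: [0, 0, 0, 0]
R6 ← R6 + (1/3)·R2: [0, 0, 0, 0]
Echelon form has 2 nonzero rows, so rank(M) = 2.

2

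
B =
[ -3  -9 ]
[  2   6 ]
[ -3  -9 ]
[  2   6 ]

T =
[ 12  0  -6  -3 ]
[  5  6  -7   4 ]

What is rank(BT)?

1

First compute BT:
[[-81, -54,  81, -27],
 [ 54,  36, -54,  18],
 [-81, -54,  81, -27],
 [ 54,  36, -54,  18]]
Now row reduce the product.
R2 ← R2 + (2/3)·R1: [0, 0, 0, 0]
R3 ← R3 − R1: [0, 0, 0, 0]
R4 ← R4 + (2/3)·R1: [0, 0, 0, 0]
1 nonzero row, so rank(BT) = 1.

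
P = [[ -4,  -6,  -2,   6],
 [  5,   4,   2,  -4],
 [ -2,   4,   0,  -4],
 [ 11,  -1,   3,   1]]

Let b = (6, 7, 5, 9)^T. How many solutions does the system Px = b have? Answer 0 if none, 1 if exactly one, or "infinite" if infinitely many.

0

Row reduce the augmented matrix [P | b].
R2 ← R2 + (5/4)·R1: [0, -7/2, -1/2, 7/2, 29/2]
R3 ← R3 − (1/2)·R1: [0, 7, 1, -7, 2]
R4 ← R4 + (11/4)·R1: [0, -35/2, -5/2, 35/2, 51/2]
R3 ← R3 + (2)·R2: [0, 0, 0, 0, 31]
R4 ← R4 − (5)·R2: [0, 0, 0, 0, -47]
R4 ← R4 + (47/31)·R3: [0, 0, 0, 0, 0]
The echelon form has 3 nonzero rows; the last pivot sits in the augmented column, so rank(P) = 2 but rank([P|b]) = 3.
Since the ranks differ, the system is inconsistent.
It has no solutions.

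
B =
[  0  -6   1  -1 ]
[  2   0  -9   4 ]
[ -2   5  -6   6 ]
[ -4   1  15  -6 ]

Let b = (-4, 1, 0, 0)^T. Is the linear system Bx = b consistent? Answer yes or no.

no

Row reduce the augmented matrix [B | b].
Swap R1 ↔ R2
R3 ← R3 + R1: [0, 5, -15, 10, 1]
R4 ← R4 + (2)·R1: [0, 1, -3, 2, 2]
R3 ← R3 + (5/6)·R2: [0, 0, -85/6, 55/6, -7/3]
R4 ← R4 + (1/6)·R2: [0, 0, -17/6, 11/6, 4/3]
R4 ← R4 − (1/5)·R3: [0, 0, 0, 0, 9/5]
The echelon form has 4 nonzero rows; the last pivot sits in the augmented column, so rank(B) = 3 but rank([B|b]) = 4.
Since the ranks differ, the system is inconsistent.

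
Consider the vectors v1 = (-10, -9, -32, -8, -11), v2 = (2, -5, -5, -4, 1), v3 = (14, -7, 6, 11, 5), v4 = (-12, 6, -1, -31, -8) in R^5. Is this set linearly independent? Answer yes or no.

yes

Form the matrix with these vectors as rows and row reduce.
R2 ← R2 + (1/5)·R1: [0, -34/5, -57/5, -28/5, -6/5]
R3 ← R3 + (7/5)·R1: [0, -98/5, -194/5, -1/5, -52/5]
R4 ← R4 − (6/5)·R1: [0, 84/5, 187/5, -107/5, 26/5]
R3 ← R3 − (49/17)·R2: [0, 0, -101/17, 271/17, -118/17]
R4 ← R4 + (42/17)·R2: [0, 0, 157/17, -599/17, 38/17]
R4 ← R4 + (157/101)·R3: [0, 0, 0, -1056/101, -864/101]
4 nonzero rows, so the 4 vectors span a space of dimension 4.
Since 4 = 4, the vectors are linearly independent.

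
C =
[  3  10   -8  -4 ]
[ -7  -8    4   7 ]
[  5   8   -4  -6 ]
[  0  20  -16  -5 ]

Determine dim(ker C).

1

Row reduce to echelon form.
R2 ← R2 + (7/3)·R1: [0, 46/3, -44/3, -7/3]
R3 ← R3 − (5/3)·R1: [0, -26/3, 28/3, 2/3]
R3 ← R3 + (13/23)·R2: [0, 0, 24/23, -15/23]
R4 ← R4 − (30/23)·R2: [0, 0, 72/23, -45/23]
R4 ← R4 − (3)·R3: [0, 0, 0, 0]
3 nonzero rows, so rank(C) = 3.
C has 4 columns; by rank–nullity, nullity = 4 − 3 = 1.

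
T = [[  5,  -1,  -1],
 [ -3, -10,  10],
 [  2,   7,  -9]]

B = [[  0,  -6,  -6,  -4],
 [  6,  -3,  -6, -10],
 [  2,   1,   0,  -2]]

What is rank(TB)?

2

First compute TB:
[[ -8, -28, -24,  -8],
 [-40,  58,  78,  92],
 [ 24, -42, -54, -60]]
Now row reduce the product.
R2 ← R2 − (5)·R1: [0, 198, 198, 132]
R3 ← R3 + (3)·R1: [0, -126, -126, -84]
R3 ← R3 + (7/11)·R2: [0, 0, 0, 0]
2 nonzero rows, so rank(TB) = 2.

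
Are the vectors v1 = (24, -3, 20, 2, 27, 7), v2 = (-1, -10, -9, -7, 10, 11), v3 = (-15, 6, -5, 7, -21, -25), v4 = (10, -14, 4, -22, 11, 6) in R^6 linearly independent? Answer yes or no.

Form the matrix with these vectors as rows and row reduce.
R2 ← R2 + (1/24)·R1: [0, -81/8, -49/6, -83/12, 89/8, 271/24]
R3 ← R3 + (5/8)·R1: [0, 33/8, 15/2, 33/4, -33/8, -165/8]
R4 ← R4 − (5/12)·R1: [0, -51/4, -13/3, -137/6, -1/4, 37/12]
R3 ← R3 + (11/27)·R2: [0, 0, 338/81, 440/81, 11/27, -1298/81]
R4 ← R4 − (34/27)·R2: [0, 0, 482/81, -1144/81, -385/27, -902/81]
R4 ← R4 − (241/169)·R3: [0, 0, 0, -3696/169, -2508/169, 1980/169]
4 nonzero rows, so the 4 vectors span a space of dimension 4.
Since 4 = 4, the vectors are linearly independent.

yes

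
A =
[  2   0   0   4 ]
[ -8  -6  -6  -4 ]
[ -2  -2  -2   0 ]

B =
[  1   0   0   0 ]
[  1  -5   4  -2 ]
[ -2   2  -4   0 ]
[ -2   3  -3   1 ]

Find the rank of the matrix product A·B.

First compute AB:
[[ -6,  12, -12,   4],
 [  6,   6,  12,   8],
 [  0,   6,   0,   4]]
Now row reduce the product.
R2 ← R2 + R1: [0, 18, 0, 12]
R3 ← R3 − (1/3)·R2: [0, 0, 0, 0]
2 nonzero rows, so rank(AB) = 2.

2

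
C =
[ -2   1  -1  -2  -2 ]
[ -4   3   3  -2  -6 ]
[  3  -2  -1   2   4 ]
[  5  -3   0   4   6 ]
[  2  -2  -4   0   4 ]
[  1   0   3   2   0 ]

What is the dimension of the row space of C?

Row reduce to echelon form.
R2 ← R2 − (2)·R1: [0, 1, 5, 2, -2]
R3 ← R3 + (3/2)·R1: [0, -1/2, -5/2, -1, 1]
R4 ← R4 + (5/2)·R1: [0, -1/2, -5/2, -1, 1]
R5 ← R5 + R1: [0, -1, -5, -2, 2]
R6 ← R6 + (1/2)·R1: [0, 1/2, 5/2, 1, -1]
R3 ← R3 + (1/2)·R2: [0, 0, 0, 0, 0]
R4 ← R4 + (1/2)·R2: [0, 0, 0, 0, 0]
R5 ← R5 + R2: [0, 0, 0, 0, 0]
R6 ← R6 − (1/2)·R2: [0, 0, 0, 0, 0]
Echelon form has 2 nonzero rows, so rank(C) = 2.
The row space has dimension equal to the rank: 2.

2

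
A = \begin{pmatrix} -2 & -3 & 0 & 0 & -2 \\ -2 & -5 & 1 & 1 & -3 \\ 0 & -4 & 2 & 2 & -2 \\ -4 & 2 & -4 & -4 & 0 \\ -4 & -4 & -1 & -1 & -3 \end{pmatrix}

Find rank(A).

2

Row reduce to echelon form.
R2 ← R2 − R1: [0, -2, 1, 1, -1]
R4 ← R4 − (2)·R1: [0, 8, -4, -4, 4]
R5 ← R5 − (2)·R1: [0, 2, -1, -1, 1]
R3 ← R3 − (2)·R2: [0, 0, 0, 0, 0]
R4 ← R4 + (4)·R2: [0, 0, 0, 0, 0]
R5 ← R5 + R2: [0, 0, 0, 0, 0]
Echelon form has 2 nonzero rows, so rank(A) = 2.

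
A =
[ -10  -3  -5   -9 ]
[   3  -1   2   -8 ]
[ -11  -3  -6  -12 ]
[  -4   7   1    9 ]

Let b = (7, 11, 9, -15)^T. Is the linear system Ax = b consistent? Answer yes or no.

yes

Row reduce the augmented matrix [A | b].
R2 ← R2 + (3/10)·R1: [0, -19/10, 1/2, -107/10, 131/10]
R3 ← R3 − (11/10)·R1: [0, 3/10, -1/2, -21/10, 13/10]
R4 ← R4 − (2/5)·R1: [0, 41/5, 3, 63/5, -89/5]
R3 ← R3 + (3/19)·R2: [0, 0, -8/19, -72/19, 64/19]
R4 ← R4 + (82/19)·R2: [0, 0, 98/19, -638/19, 736/19]
R4 ← R4 + (49/4)·R3: [0, 0, 0, -80, 80]
The echelon form has 4 nonzero rows, and every pivot lies in the first 4 columns, so rank(A) = rank([A|b]) = 4.
The system is consistent.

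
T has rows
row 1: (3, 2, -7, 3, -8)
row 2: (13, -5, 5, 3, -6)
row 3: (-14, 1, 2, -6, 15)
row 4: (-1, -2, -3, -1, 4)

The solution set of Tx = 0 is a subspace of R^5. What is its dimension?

2

Row reduce to echelon form.
R2 ← R2 − (13/3)·R1: [0, -41/3, 106/3, -10, 86/3]
R3 ← R3 + (14/3)·R1: [0, 31/3, -92/3, 8, -67/3]
R4 ← R4 + (1/3)·R1: [0, -4/3, -16/3, 0, 4/3]
R3 ← R3 + (31/41)·R2: [0, 0, -162/41, 18/41, -27/41]
R4 ← R4 − (4/41)·R2: [0, 0, -360/41, 40/41, -60/41]
R4 ← R4 − (20/9)·R3: [0, 0, 0, 0, 0]
3 nonzero rows, so rank(T) = 3.
T has 5 columns; by rank–nullity, nullity = 5 − 3 = 2.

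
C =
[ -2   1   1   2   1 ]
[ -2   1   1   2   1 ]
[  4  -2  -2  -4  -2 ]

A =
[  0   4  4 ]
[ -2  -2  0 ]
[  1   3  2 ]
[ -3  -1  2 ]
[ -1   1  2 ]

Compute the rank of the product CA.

First compute CA:
[[ -8,  -8,   0],
 [ -8,  -8,   0],
 [ 16,  16,   0]]
Now row reduce the product.
R2 ← R2 − R1: [0, 0, 0]
R3 ← R3 + (2)·R1: [0, 0, 0]
1 nonzero row, so rank(CA) = 1.

1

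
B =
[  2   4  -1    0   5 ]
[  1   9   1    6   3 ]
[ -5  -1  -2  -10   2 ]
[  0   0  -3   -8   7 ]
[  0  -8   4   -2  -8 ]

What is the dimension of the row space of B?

Row reduce to echelon form.
R2 ← R2 − (1/2)·R1: [0, 7, 3/2, 6, 1/2]
R3 ← R3 + (5/2)·R1: [0, 9, -9/2, -10, 29/2]
R3 ← R3 − (9/7)·R2: [0, 0, -45/7, -124/7, 97/7]
R5 ← R5 + (8/7)·R2: [0, 0, 40/7, 34/7, -52/7]
R4 ← R4 − (7/15)·R3: [0, 0, 0, 4/15, 8/15]
R5 ← R5 + (8/9)·R3: [0, 0, 0, -98/9, 44/9]
R5 ← R5 + (245/6)·R4: [0, 0, 0, 0, 80/3]
Echelon form has 5 nonzero rows, so rank(B) = 5.
The row space has dimension equal to the rank: 5.

5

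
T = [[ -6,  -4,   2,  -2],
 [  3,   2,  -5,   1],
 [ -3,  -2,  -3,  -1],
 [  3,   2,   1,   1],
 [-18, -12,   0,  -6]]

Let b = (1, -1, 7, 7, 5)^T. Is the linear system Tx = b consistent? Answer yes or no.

Row reduce the augmented matrix [T | b].
R2 ← R2 + (1/2)·R1: [0, 0, -4, 0, -1/2]
R3 ← R3 − (1/2)·R1: [0, 0, -4, 0, 13/2]
R4 ← R4 + (1/2)·R1: [0, 0, 2, 0, 15/2]
R5 ← R5 − (3)·R1: [0, 0, -6, 0, 2]
R3 ← R3 − R2: [0, 0, 0, 0, 7]
R4 ← R4 + (1/2)·R2: [0, 0, 0, 0, 29/4]
R5 ← R5 − (3/2)·R2: [0, 0, 0, 0, 11/4]
R4 ← R4 − (29/28)·R3: [0, 0, 0, 0, 0]
R5 ← R5 − (11/28)·R3: [0, 0, 0, 0, 0]
The echelon form has 3 nonzero rows; the last pivot sits in the augmented column, so rank(T) = 2 but rank([T|b]) = 3.
Since the ranks differ, the system is inconsistent.

no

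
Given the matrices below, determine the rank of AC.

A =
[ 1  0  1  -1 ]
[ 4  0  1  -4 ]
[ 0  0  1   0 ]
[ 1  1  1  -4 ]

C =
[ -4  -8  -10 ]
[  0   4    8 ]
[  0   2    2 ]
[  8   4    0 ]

First compute AC:
[[-12, -10,  -8],
 [-48, -46, -38],
 [  0,   2,   2],
 [-36, -18,   0]]
Now row reduce the product.
R2 ← R2 − (4)·R1: [0, -6, -6]
R4 ← R4 − (3)·R1: [0, 12, 24]
R3 ← R3 + (1/3)·R2: [0, 0, 0]
R4 ← R4 + (2)·R2: [0, 0, 12]
Swap R3 ↔ R4
3 nonzero rows, so rank(AC) = 3.

3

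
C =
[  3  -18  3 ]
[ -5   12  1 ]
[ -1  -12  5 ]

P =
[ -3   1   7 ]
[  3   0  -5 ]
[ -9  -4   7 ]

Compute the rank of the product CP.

First compute CP:
[[-90,  -9, 132],
 [ 42,  -9, -88],
 [-78, -21,  88]]
Now row reduce the product.
R2 ← R2 + (7/15)·R1: [0, -66/5, -132/5]
R3 ← R3 − (13/15)·R1: [0, -66/5, -132/5]
R3 ← R3 − R2: [0, 0, 0]
2 nonzero rows, so rank(CP) = 2.

2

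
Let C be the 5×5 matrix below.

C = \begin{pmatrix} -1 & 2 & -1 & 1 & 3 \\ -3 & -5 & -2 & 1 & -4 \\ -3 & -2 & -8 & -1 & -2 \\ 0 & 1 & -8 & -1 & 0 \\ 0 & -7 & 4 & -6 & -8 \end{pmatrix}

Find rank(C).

Row reduce to echelon form.
R2 ← R2 − (3)·R1: [0, -11, 1, -2, -13]
R3 ← R3 − (3)·R1: [0, -8, -5, -4, -11]
R3 ← R3 − (8/11)·R2: [0, 0, -63/11, -28/11, -17/11]
R4 ← R4 + (1/11)·R2: [0, 0, -87/11, -13/11, -13/11]
R5 ← R5 − (7/11)·R2: [0, 0, 37/11, -52/11, 3/11]
R4 ← R4 − (29/21)·R3: [0, 0, 0, 7/3, 20/21]
R5 ← R5 + (37/63)·R3: [0, 0, 0, -56/9, -40/63]
R5 ← R5 + (8/3)·R4: [0, 0, 0, 0, 40/21]
Echelon form has 5 nonzero rows, so rank(C) = 5.

5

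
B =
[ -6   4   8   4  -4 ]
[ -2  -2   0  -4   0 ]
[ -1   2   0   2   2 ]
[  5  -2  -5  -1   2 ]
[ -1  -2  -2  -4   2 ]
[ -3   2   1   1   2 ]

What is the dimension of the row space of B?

3

Row reduce to echelon form.
R2 ← R2 − (1/3)·R1: [0, -10/3, -8/3, -16/3, 4/3]
R3 ← R3 − (1/6)·R1: [0, 4/3, -4/3, 4/3, 8/3]
R4 ← R4 + (5/6)·R1: [0, 4/3, 5/3, 7/3, -4/3]
R5 ← R5 − (1/6)·R1: [0, -8/3, -10/3, -14/3, 8/3]
R6 ← R6 − (1/2)·R1: [0, 0, -3, -1, 4]
R3 ← R3 + (2/5)·R2: [0, 0, -12/5, -4/5, 16/5]
R4 ← R4 + (2/5)·R2: [0, 0, 3/5, 1/5, -4/5]
R5 ← R5 − (4/5)·R2: [0, 0, -6/5, -2/5, 8/5]
R4 ← R4 + (1/4)·R3: [0, 0, 0, 0, 0]
R5 ← R5 − (1/2)·R3: [0, 0, 0, 0, 0]
R6 ← R6 − (5/4)·R3: [0, 0, 0, 0, 0]
Echelon form has 3 nonzero rows, so rank(B) = 3.
The row space has dimension equal to the rank: 3.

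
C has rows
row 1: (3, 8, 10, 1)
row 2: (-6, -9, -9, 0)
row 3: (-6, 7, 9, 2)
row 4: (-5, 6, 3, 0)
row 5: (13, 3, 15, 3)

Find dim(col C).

Row reduce to echelon form.
R2 ← R2 + (2)·R1: [0, 7, 11, 2]
R3 ← R3 + (2)·R1: [0, 23, 29, 4]
R4 ← R4 + (5/3)·R1: [0, 58/3, 59/3, 5/3]
R5 ← R5 − (13/3)·R1: [0, -95/3, -85/3, -4/3]
R3 ← R3 − (23/7)·R2: [0, 0, -50/7, -18/7]
R4 ← R4 − (58/21)·R2: [0, 0, -75/7, -27/7]
R5 ← R5 + (95/21)·R2: [0, 0, 150/7, 54/7]
R4 ← R4 − (3/2)·R3: [0, 0, 0, 0]
R5 ← R5 + (3)·R3: [0, 0, 0, 0]
Echelon form has 3 nonzero rows, so rank(C) = 3.
The column space has dimension equal to the rank: 3.

3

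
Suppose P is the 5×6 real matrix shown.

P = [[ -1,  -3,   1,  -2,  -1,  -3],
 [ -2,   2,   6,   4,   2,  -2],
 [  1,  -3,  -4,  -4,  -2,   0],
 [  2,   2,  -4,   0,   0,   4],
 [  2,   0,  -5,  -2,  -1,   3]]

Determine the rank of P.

Row reduce to echelon form.
R2 ← R2 − (2)·R1: [0, 8, 4, 8, 4, 4]
R3 ← R3 + R1: [0, -6, -3, -6, -3, -3]
R4 ← R4 + (2)·R1: [0, -4, -2, -4, -2, -2]
R5 ← R5 + (2)·R1: [0, -6, -3, -6, -3, -3]
R3 ← R3 + (3/4)·R2: [0, 0, 0, 0, 0, 0]
R4 ← R4 + (1/2)·R2: [0, 0, 0, 0, 0, 0]
R5 ← R5 + (3/4)·R2: [0, 0, 0, 0, 0, 0]
Echelon form has 2 nonzero rows, so rank(P) = 2.

2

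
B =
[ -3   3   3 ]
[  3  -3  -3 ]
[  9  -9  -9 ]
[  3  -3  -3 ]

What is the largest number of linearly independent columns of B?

1

Row reduce to echelon form.
R2 ← R2 + R1: [0, 0, 0]
R3 ← R3 + (3)·R1: [0, 0, 0]
R4 ← R4 + R1: [0, 0, 0]
Echelon form has 1 nonzero row, so rank(B) = 1.
The rank gives the maximum number of linearly independent columns: 1.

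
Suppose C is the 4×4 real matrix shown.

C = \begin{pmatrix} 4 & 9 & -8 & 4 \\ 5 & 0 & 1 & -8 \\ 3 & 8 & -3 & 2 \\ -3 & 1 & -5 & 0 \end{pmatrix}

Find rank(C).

Row reduce to echelon form.
R2 ← R2 − (5/4)·R1: [0, -45/4, 11, -13]
R3 ← R3 − (3/4)·R1: [0, 5/4, 3, -1]
R4 ← R4 + (3/4)·R1: [0, 31/4, -11, 3]
R3 ← R3 + (1/9)·R2: [0, 0, 38/9, -22/9]
R4 ← R4 + (31/45)·R2: [0, 0, -154/45, -268/45]
R4 ← R4 + (77/95)·R3: [0, 0, 0, -754/95]
Echelon form has 4 nonzero rows, so rank(C) = 4.

4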